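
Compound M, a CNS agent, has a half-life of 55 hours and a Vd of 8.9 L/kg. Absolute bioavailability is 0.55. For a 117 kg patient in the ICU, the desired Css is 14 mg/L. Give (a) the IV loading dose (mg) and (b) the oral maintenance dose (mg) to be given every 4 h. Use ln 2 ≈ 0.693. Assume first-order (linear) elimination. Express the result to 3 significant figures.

Vd(total) = 117 kg × 8.9 L/kg = 1041 L
LD = Vd × C = 1041 × 14 = 14570 mg
CL = 0.693 × Vd / t½ = 0.693 × 1041 / 55 = 13.12 L/h
D = CL × Css × τ / F = 13.12 × 14 × 4 / 0.55 = 1336 mg

(a) 14600 mg; (b) 1340 mg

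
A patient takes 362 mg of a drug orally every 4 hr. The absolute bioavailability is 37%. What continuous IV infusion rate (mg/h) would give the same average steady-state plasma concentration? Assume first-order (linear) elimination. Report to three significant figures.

33.5 mg/h

Equivalent systemic input: infusion rate = F·D/τ.
Rate = 0.37 × 362 / 4 = 33.49 mg/h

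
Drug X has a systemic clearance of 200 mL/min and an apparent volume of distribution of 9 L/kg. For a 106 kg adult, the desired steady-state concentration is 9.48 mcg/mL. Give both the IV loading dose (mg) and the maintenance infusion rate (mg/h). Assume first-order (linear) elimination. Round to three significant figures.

(a) 9040 mg; (b) 114 mg/h

Vd(total) = 106 kg × 9 L/kg = 954.0 L
Loading dose = Vd × C = 954.0 × 9.48 = 9044 mg
Convert clearance: 200 mL/min × 60 min/h ÷ 1000 mL/L = 12.00 L/h
Maintenance infusion rate = CL × Css = 12.00 × 9.48 = 113.8 mg/h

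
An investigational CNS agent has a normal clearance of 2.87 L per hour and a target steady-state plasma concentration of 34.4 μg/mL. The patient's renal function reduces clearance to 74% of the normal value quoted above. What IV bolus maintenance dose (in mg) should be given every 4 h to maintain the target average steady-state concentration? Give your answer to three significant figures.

Patient clearance = 0.74 × 2.870 = 2.124 L/h
D = CL × Css × τ = 2.124 × 34.4 × 4 = 292.3 mg

292 mg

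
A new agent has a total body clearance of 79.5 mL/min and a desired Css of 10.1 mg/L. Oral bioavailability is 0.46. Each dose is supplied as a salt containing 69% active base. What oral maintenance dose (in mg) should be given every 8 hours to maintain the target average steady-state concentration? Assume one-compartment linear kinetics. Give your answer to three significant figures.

1210 mg

CL = 79.5 mL/min × 60/1000 = 4.770 L/h
D = CL × Css × τ / F / S = 4.770 × 10.1 × 8 / 0.46 / 0.69 = 1214 mg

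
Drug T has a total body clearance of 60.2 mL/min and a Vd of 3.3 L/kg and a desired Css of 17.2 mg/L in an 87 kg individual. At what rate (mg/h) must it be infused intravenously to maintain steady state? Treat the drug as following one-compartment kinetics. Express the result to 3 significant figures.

62.1 mg/h

Convert clearance: 60.2 mL/min × 60 min/h ÷ 1000 mL/L = 3.612 L/h
Infusion rate = CL · Css = 3.612 L/h × 17.2 mg/L = 62.13 mg/h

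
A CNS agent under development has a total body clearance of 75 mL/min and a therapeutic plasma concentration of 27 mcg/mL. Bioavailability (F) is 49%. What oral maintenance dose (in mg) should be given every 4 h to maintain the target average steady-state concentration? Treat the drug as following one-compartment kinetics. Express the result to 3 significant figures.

CL = 75 mL/min = 75 × 0.06 = 4.500 L/h
At steady state, dose per interval replaces the amount cleared in that interval: F·D/τ = CL·Css.
D = CL × Css × τ / F = 4.500 × 27 × 4 / 0.49 = 991.8 mg

992 mg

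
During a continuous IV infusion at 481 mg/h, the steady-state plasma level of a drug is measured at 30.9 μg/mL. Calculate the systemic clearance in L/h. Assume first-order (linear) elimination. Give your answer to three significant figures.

At steady state, infusion rate = CL × Css, so CL = rate / Css.
CL = 481 / 30.9 = 15.57 L/h

15.6 L/h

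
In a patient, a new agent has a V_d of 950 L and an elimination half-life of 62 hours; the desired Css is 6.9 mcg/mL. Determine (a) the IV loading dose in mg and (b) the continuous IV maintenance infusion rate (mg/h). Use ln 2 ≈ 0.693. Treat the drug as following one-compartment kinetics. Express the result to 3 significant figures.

LD = Vd × C = 950.0 × 6.9 = 6555 mg
CL = 0.693 × Vd / t½ = 0.693 × 950.0 / 62 = 10.62 L/h
Infusion rate = CL × Css = 10.62 × 6.9 = 73.28 mg/h

(a) 6560 mg; (b) 73.3 mg/h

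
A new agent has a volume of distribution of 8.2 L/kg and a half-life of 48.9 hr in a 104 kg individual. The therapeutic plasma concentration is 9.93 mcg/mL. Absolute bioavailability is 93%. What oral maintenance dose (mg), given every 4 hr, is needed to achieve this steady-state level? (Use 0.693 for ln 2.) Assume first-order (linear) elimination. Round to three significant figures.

516 mg

Vd = 8.2 L/kg × 104 kg = 852.8 L
CL = ln 2 · Vd / t½ = 0.693 × 852.8 / 48.9 = 12.09 L/h
D = CL × Css × τ / F = 12.09 × 9.93 × 4 / 0.93 = 516.4 mg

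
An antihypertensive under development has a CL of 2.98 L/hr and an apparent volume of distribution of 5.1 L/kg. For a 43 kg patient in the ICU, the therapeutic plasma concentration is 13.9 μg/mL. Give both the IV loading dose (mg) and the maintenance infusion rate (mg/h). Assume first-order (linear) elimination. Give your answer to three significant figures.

Total Vd = 5.1 × 43 = 219.3 L
Loading: fill Vd to C_target → 219.3 L × 13.9 mg/L = 3048 mg
Maintenance infusion rate = CL × Css = 2.980 × 13.9 = 41.42 mg/h

(a) 3050 mg; (b) 41.4 mg/h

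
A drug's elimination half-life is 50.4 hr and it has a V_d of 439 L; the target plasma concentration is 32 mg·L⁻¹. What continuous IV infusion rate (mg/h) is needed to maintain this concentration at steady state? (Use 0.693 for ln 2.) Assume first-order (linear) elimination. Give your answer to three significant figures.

CL = ln 2 · Vd / t½ = 0.693 × 439.0 / 50.4 = 6.036 L/h
Infusion rate = CL × Css = 6.036 × 32 = 193.2 mg/h

193 mg/h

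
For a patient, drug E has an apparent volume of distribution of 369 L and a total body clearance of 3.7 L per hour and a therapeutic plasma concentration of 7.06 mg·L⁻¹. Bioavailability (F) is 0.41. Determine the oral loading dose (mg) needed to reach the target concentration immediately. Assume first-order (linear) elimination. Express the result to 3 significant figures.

Loading dose depends on Vd (not clearance): it fills the distribution volume.
LD = Vd × C / F = 369.0 × 7.060 / 0.41 = 6354 mg

6350 mg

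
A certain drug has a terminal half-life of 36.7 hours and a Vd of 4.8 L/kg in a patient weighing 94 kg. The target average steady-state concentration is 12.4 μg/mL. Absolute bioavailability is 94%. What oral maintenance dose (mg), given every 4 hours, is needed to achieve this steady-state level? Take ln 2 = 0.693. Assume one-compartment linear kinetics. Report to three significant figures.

450 mg

Total Vd = 4.8 × 94 = 451.2 L
CL = 0.693 × Vd / t½ = 0.693 × 451.2 / 36.7 = 8.520 L/h
D = CL × Css × τ / F = 8.520 × 12.4 × 4 / 0.94 = 449.6 mg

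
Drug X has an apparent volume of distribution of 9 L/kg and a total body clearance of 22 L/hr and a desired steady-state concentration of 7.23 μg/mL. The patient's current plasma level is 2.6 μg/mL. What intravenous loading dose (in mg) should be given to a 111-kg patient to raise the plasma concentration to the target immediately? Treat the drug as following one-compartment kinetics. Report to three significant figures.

4630 mg

Total Vd = 9 × 111 = 999.0 L
LD is governed by Vd — clearance does not enter the loading-dose calculation.
Concentration deficit ΔC = 7.23 − 2.6 = 4.630 mg/L
LD = Vd × ΔC = 999.0 × 4.630 = 4625 mg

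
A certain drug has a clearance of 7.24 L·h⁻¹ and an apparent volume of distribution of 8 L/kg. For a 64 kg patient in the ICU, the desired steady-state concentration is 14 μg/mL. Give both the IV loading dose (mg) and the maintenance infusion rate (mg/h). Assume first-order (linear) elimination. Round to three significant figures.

Vd = 8 L/kg × 64 kg = 512.0 L
LD = Vd · C_target = 512.0 × 14 = 7168 mg
Maintenance: replace elimination → rate = CL × Css = 7.240 × 14 = 101.4 mg/h

(a) 7170 mg; (b) 101 mg/h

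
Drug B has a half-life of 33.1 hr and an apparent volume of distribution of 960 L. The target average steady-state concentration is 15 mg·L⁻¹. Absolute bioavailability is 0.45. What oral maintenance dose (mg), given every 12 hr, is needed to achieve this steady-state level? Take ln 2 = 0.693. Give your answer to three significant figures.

CL = 0.693 × Vd / t½ = 0.693 × 960.0 / 33.1 = 20.10 L/h
D = CL × Css × τ / F = 20.10 × 15 × 12 / 0.45 = 8040 mg

8040 mg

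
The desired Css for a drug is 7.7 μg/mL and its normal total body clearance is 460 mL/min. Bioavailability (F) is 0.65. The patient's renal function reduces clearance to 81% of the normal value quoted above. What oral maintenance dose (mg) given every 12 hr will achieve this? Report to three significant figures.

CL = 460 mL/min × 60/1000 = 27.60 L/h
Patient clearance = 0.81 × 27.60 = 22.36 L/h
D = CL × Css × τ / F = 22.36 × 7.7 × 12 / 0.65 = 3179 mg

3180 mg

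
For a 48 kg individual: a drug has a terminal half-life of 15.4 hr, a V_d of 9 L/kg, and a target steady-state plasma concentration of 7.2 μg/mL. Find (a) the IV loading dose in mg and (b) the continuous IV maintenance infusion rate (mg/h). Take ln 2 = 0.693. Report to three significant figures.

(a) 3110 mg; (b) 140 mg/h

Vd = 9 L/kg × 48 kg = 432.0 L
LD = Vd × C = 432.0 × 7.2 = 3110 mg
CL = 0.693 × Vd / t½ = 0.693 × 432.0 / 15.4 = 19.44 L/h
Infusion rate = CL × Css = 19.44 × 7.2 = 140.0 mg/h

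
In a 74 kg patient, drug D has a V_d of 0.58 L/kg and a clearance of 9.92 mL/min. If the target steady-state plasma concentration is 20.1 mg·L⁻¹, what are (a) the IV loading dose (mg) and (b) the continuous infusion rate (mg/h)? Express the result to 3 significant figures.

Total Vd = 0.58 × 74 = 42.92 L
Loading dose = Vd × C = 42.92 × 20.1 = 862.7 mg
Convert clearance: 9.92 mL/min × 60 min/h ÷ 1000 mL/L = 0.5952 L/h
Maintenance: replace elimination → rate = CL × Css = 0.5952 × 20.1 = 11.96 mg/h

(a) 863 mg; (b) 12.0 mg/h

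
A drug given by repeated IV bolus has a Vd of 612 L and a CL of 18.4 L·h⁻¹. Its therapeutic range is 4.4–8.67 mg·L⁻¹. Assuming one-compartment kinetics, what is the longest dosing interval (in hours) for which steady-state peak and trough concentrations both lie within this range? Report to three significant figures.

22.6 h

k = CL / Vd = 18.40 / 612.0 = 0.03007 h⁻¹
Between IV bolus doses, concentration decays as C = C₀·e^(−kτ), so C_peak/C_trough = e^(kτ).
τ_max = ln(C_peak/C_trough) / k = ln(8.67/4.4) / 0.03007 = 0.6783 / 0.03007 = 22.56 h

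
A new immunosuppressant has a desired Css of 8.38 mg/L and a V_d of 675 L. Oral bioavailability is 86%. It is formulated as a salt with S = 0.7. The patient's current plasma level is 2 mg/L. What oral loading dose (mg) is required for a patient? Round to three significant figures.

7150 mg

The loading dose fills Vd to the target concentration.
Concentration deficit ΔC = 8.38 − 2 = 6.380 mg/L
LD = Vd × ΔC / F / S = 675.0 × 6.380 / 0.86 / 0.7 = 7154 mg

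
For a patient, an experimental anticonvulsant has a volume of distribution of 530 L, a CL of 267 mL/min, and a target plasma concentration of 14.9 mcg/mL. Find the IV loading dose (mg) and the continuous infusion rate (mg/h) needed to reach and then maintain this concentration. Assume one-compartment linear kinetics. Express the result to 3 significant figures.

(a) 7900 mg; (b) 239 mg/h

Loading: fill Vd to C_target → 530.0 L × 14.9 mg/L = 7897 mg
CL = 267 mL/min × 60/1000 = 16.02 L/h
Infusion rate = 16.02 L/h × 14.9 mg/L = 238.7 mg/h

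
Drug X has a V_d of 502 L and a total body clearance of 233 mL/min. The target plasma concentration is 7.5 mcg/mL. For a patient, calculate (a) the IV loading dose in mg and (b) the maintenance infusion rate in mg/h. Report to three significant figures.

(a) 3770 mg; (b) 105 mg/h

LD = Vd · C_target = 502.0 × 7.5 = 3765 mg
CL = 233 mL/min = 233 × 0.06 = 13.98 L/h
Maintenance: replace elimination → rate = CL × Css = 13.98 × 7.5 = 104.9 mg/h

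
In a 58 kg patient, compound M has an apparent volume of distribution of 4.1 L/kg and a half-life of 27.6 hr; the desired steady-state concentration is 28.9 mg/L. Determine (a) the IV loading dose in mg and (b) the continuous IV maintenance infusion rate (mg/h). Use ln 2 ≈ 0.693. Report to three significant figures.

(a) 6870 mg; (b) 173 mg/h

Vd = 4.1 L/kg × 58 kg = 237.8 L
LD = Vd × C = 237.8 × 28.9 = 6872 mg
CL = 0.693 × Vd / t½ = 0.693 × 237.8 / 27.6 = 5.971 L/h
Infusion rate = CL × Css = 5.971 × 28.9 = 172.6 mg/h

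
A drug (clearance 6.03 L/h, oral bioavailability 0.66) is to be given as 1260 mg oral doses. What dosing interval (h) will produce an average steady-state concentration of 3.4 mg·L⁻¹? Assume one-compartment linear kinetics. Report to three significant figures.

F·D/τ = CL·Css → τ = F·D / (CL·Css).
τ = 0.66 × 1260 / (6.03 × 3.4) = 40.56 h

40.6 h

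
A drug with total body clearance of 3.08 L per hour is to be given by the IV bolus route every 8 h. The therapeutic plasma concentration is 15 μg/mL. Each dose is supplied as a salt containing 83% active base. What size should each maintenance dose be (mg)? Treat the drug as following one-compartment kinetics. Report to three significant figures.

At steady state, dose per interval replaces the amount cleared in that interval: S·D/τ = CL·Css.
D = CL × Css × τ / S = 3.080 × 15 × 8 / 0.83 = 445.3 mg

445 mg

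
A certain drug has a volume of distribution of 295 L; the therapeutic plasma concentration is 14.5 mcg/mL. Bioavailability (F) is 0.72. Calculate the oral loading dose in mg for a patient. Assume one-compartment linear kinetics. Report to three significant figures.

5940 mg

LD = Vd × C / F = 295.0 × 14.50 / 0.72 = 5941 mg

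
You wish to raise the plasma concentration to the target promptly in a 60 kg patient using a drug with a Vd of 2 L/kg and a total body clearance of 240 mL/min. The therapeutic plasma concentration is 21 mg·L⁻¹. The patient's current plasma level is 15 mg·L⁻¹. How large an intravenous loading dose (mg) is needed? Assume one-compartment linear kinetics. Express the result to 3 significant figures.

Vd(total) = 60 kg × 2 L/kg = 120.0 L
Concentration deficit ΔC = 21 − 15 = 6.000 mg/L
LD = Vd × ΔC = 120.0 × 6.000 = 720.0 mg

720 mg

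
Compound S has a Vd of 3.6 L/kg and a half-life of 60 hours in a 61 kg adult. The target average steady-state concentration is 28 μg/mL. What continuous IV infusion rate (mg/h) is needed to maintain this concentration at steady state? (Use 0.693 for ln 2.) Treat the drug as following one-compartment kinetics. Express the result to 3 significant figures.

Total Vd = 3.6 × 61 = 219.6 L
CL = 0.693 × Vd / t½ = 0.693 × 219.6 / 60 = 2.536 L/h
Infusion rate = CL × Css = 2.536 × 28 = 71.01 mg/h

71.0 mg/h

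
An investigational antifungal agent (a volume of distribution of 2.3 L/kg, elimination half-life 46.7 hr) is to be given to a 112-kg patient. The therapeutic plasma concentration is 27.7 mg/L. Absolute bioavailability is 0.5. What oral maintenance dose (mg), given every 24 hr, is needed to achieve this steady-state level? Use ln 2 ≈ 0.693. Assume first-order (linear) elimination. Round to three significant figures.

5080 mg

Vd = 2.3 L/kg × 112 kg = 257.6 L
k = 0.693/46.7 = 0.01484 h⁻¹, so CL = k·Vd = 0.01484 × 257.6 = 3.823 L/h
D = CL × Css × τ / F = 3.823 × 27.7 × 24 / 0.5 = 5083 mg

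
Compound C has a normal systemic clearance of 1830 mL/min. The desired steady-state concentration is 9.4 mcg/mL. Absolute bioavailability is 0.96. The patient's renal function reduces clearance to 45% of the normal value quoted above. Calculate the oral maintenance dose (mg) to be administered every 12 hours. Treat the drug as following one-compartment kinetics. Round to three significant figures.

5810 mg

CL = 1830 mL/min = 1830 × 0.06 = 109.8 L/h
Patient clearance = 0.45 × 109.8 = 49.41 L/h
At steady state, dose per interval replaces the amount cleared in that interval: F·D/τ = CL·Css.
D = CL × Css × τ / F = 49.41 × 9.4 × 12 / 0.96 = 5806 mg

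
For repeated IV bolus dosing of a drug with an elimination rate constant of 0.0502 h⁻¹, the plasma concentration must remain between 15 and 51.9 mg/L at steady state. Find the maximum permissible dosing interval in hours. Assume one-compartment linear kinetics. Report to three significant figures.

Between IV bolus doses, concentration decays as C = C₀·e^(−kτ), so C_peak/C_trough = e^(kτ).
τ_max = ln(C_peak/C_trough) / k = ln(51.9/15) / 0.05020 = 1.241 / 0.05020 = 24.72 h

24.7 h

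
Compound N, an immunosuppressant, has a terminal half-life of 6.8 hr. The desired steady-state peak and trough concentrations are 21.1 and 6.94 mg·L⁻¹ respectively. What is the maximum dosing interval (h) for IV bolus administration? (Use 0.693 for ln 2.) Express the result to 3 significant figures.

10.9 h

k = 0.693 / t½ = 0.693 / 6.8 = 0.1019 h⁻¹
Between IV bolus doses, concentration decays as C = C₀·e^(−kτ), so C_peak/C_trough = e^(kτ).
τ_max = ln(C_peak/C_trough) / k = ln(21.1/6.94) / 0.1019 = 1.112 / 0.1019 = 10.91 h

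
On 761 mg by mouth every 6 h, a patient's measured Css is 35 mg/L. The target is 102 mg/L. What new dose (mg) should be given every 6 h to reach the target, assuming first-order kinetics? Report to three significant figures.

2220 mg

With linear kinetics, Css is proportional to dose rate (D/τ) at fixed clearance.
D₂ = D₁ × (Css,target / Css,current) = 761 × 102/35 = 2218 mg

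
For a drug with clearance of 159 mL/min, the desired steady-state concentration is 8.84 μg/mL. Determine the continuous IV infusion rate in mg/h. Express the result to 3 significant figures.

84.3 mg/h

CL = 159 mL/min = 159 × 0.06 = 9.540 L/h
At steady state, infusion rate equals elimination rate: rate in = CL × Css.
Rate = CL × Css = 9.540 × 8.84 = 84.33 mg/h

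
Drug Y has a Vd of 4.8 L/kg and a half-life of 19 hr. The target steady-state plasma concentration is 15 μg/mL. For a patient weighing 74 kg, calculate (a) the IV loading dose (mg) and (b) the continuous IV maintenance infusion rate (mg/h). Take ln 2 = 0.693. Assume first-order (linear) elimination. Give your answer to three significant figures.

(a) 5330 mg; (b) 194 mg/h

Total Vd = 4.8 × 74 = 355.2 L
LD = Vd × C = 355.2 × 15 = 5328 mg
CL = 0.693 × Vd / t½ = 0.693 × 355.2 / 19 = 12.96 L/h
Infusion rate = CL × Css = 12.96 × 15 = 194.4 mg/h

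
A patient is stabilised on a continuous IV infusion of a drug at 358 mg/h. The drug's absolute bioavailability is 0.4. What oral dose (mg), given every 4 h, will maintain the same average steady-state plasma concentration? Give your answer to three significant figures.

To maintain the same Css, the systemic dosing rate must be unchanged: F·D/τ = infusion rate.
D = rate × τ / F = 358 × 4 / 0.4 = 3580 mg

3580 mg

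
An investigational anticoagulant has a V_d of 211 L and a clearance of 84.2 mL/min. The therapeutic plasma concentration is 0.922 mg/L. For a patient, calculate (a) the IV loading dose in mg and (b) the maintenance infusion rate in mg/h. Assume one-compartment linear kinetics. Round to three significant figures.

Loading: fill Vd to C_target → 211.0 L × 0.922 mg/L = 194.5 mg
Convert clearance: 84.2 mL/min × 60 min/h ÷ 1000 mL/L = 5.052 L/h
Infusion rate = 5.052 L/h × 0.922 mg/L = 4.658 mg/h

(a) 195 mg; (b) 4.66 mg/h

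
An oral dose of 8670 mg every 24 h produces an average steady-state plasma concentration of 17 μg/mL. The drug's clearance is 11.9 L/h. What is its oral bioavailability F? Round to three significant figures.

0.560

F·D/τ = CL·Css at steady state → F = CL·Css·τ / D.
F = 11.9 × 17 × 24 / 8670 = 0.560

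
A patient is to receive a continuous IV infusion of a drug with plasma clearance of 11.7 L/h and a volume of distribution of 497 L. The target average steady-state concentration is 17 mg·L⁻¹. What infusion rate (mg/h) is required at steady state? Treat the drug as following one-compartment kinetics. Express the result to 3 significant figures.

Infusion rate = CL · Css = 11.70 L/h × 17 mg/L = 198.9 mg/h

199 mg/h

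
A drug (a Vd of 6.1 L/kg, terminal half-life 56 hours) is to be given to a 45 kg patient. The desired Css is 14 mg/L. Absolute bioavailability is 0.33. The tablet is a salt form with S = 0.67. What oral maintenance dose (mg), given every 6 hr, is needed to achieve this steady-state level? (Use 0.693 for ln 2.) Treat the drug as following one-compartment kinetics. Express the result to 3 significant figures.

1290 mg

Total Vd = 6.1 × 45 = 274.5 L
CL = 0.693 × Vd / t½ = 0.693 × 274.5 / 56 = 3.397 L/h
D = CL × Css × τ / F / S = 3.397 × 14 × 6 / 0.33 / 0.67 = 1291 mg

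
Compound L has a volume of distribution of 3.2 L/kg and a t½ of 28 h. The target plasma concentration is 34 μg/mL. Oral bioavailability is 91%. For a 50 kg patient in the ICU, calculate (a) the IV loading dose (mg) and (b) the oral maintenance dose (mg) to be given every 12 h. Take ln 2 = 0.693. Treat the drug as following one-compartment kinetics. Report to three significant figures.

(a) 5440 mg; (b) 1780 mg

Total Vd = 3.2 × 50 = 160.0 L
LD = Vd × C = 160.0 × 34 = 5440 mg
CL = 0.693 × Vd / t½ = 0.693 × 160.0 / 28 = 3.960 L/h
D = CL × Css × τ / F = 3.960 × 34 × 12 / 0.91 = 1775 mg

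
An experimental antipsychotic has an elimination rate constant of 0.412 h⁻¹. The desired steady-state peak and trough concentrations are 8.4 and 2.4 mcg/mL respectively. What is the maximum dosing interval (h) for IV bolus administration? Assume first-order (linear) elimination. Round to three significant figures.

Between IV bolus doses, concentration decays as C = C₀·e^(−kτ), so C_peak/C_trough = e^(kτ).
τ_max = ln(C_peak/C_trough) / k = ln(8.4/2.4) / 0.4120 = 1.253 / 0.4120 = 3.041 h

3.04 h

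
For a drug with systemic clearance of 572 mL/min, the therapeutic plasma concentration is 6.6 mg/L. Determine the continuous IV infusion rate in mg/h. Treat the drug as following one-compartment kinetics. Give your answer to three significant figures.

CL = 572 mL/min = 572 × 0.06 = 34.32 L/h
R₀ = 34.32 × 6.6 = 226.5 mg/h

227 mg/h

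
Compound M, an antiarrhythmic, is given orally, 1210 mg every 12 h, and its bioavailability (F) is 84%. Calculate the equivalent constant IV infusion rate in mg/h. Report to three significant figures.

84.7 mg/h

Equivalent systemic input: infusion rate = F·D/τ.
Rate = 0.84 × 1210 / 12 = 84.70 mg/h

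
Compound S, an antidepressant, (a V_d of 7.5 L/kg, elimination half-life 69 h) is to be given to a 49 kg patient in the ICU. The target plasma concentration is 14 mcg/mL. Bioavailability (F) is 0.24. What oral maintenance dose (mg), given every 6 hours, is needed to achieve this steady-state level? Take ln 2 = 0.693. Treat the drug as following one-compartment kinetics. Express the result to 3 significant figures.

Vd = 7.5 L/kg × 49 kg = 367.5 L
CL = 0.693 × Vd / t½ = 0.693 × 367.5 / 69 = 3.691 L/h
D = CL × Css × τ / F = 3.691 × 14 × 6 / 0.24 = 1292 mg

1290 mg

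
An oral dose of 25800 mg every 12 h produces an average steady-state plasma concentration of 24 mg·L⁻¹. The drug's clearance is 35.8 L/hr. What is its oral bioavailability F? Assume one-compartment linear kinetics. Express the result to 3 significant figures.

0.400

F·D/τ = CL·Css at steady state → F = CL·Css·τ / D.
F = 35.8 × 24 × 12 / 25800 = 0.400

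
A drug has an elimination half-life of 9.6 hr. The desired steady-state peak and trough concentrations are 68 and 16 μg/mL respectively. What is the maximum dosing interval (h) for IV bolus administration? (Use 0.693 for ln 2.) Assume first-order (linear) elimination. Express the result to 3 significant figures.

20.0 h

k = 0.693 / t½ = 0.693 / 9.6 = 0.07219 h⁻¹
Between IV bolus doses, concentration decays as C = C₀·e^(−kτ), so C_peak/C_trough = e^(kτ).
τ_max = ln(C_peak/C_trough) / k = ln(68/16) / 0.07219 = 1.447 / 0.07219 = 20.04 h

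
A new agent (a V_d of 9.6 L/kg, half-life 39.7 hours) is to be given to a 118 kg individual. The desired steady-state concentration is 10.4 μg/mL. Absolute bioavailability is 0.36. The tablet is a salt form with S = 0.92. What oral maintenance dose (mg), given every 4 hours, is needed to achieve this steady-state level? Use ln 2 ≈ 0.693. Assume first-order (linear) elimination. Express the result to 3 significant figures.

Total Vd = 9.6 × 118 = 1133 L
CL = ln 2 · Vd / t½ = 0.693 × 1133 / 39.7 = 19.78 L/h
D = CL × Css × τ / F / S = 19.78 × 10.4 × 4 / 0.36 / 0.92 = 2484 mg

2480 mg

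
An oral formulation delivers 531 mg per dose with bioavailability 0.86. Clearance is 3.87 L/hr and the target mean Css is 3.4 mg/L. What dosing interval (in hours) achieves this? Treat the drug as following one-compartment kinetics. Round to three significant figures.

34.7 h

F·D/τ = CL·Css → τ = F·D / (CL·Css).
τ = 0.86 × 531 / (3.87 × 3.4) = 34.71 h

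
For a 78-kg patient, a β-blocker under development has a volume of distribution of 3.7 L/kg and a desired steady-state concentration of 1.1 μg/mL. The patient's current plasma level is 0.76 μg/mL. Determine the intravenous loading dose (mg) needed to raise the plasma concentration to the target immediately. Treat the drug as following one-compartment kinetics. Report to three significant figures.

98.1 mg

Vd(total) = 78 kg × 3.7 L/kg = 288.6 L
Concentration deficit ΔC = 1.1 − 0.76 = 0.3400 mg/L
LD = Vd × ΔC = 288.6 × 0.3400 = 98.12 mg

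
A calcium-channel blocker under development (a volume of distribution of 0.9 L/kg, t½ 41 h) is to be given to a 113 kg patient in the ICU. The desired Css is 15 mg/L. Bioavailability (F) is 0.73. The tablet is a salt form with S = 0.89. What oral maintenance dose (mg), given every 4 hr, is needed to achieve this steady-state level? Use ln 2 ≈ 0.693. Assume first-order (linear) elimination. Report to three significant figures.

Vd(total) = 113 kg × 0.9 L/kg = 101.7 L
k = 0.693/41 = 0.01690 h⁻¹, so CL = k·Vd = 0.01690 × 101.7 = 1.719 L/h
D = CL × Css × τ / F / S = 1.719 × 15 × 4 / 0.73 / 0.89 = 158.8 mg

159 mg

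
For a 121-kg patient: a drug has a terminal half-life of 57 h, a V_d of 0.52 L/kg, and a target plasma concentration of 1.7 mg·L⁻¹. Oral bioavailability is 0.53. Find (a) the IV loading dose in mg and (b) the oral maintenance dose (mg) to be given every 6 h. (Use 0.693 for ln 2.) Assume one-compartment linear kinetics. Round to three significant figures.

(a) 107 mg; (b) 14.7 mg

Vd(total) = 121 kg × 0.52 L/kg = 62.92 L
LD = Vd × C = 62.92 × 1.7 = 107.0 mg
CL = 0.693 × Vd / t½ = 0.693 × 62.92 / 57 = 0.7650 L/h
D = CL × Css × τ / F = 0.7650 × 1.7 × 6 / 0.53 = 14.72 mg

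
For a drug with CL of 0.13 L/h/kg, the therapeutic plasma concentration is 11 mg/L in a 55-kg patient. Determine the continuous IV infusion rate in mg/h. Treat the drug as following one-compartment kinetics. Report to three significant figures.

CL = 0.13 L/h/kg × 55 kg = 7.150 L/h
R₀ = 7.150 × 11 = 78.65 mg/h

78.7 mg/h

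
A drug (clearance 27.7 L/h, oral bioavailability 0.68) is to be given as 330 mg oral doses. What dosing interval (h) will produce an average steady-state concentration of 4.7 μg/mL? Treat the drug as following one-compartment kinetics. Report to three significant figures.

1.72 h

F·D/τ = CL·Css → τ = F·D / (CL·Css).
τ = 0.68 × 330 / (27.7 × 4.7) = 1.724 h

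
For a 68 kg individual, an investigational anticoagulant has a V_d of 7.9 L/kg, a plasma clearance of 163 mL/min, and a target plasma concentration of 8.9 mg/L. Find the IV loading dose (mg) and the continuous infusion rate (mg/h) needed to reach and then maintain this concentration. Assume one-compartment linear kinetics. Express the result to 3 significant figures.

Total Vd = 7.9 × 68 = 537.2 L
Loading dose = Vd × C = 537.2 × 8.9 = 4781 mg
CL = 163 mL/min × 60/1000 = 9.780 L/h
Maintenance: replace elimination → rate = CL × Css = 9.780 × 8.9 = 87.04 mg/h

(a) 4780 mg; (b) 87.0 mg/h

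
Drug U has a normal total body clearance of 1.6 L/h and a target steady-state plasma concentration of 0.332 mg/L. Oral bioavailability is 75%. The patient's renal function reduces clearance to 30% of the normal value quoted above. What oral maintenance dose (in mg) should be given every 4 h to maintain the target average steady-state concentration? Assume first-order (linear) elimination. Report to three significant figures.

Patient clearance = 0.3 × 1.600 = 0.4800 L/h
D = CL × Css × τ / F = 0.4800 × 0.332 × 4 / 0.75 = 0.8499 mg

0.850 mg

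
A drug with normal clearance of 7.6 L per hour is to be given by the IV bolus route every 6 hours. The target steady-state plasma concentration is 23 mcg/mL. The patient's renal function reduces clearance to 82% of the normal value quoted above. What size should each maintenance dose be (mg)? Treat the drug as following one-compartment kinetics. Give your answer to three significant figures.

Patient clearance = 0.82 × 7.600 = 6.232 L/h
D = CL × Css × τ = 6.232 × 23 × 6 = 860.0 mg

860 mg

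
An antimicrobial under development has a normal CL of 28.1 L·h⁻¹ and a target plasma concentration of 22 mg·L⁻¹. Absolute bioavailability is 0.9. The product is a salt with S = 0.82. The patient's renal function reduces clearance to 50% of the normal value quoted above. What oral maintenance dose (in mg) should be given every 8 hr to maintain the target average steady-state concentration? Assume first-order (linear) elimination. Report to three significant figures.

3350 mg

Patient clearance = 0.5 × 28.10 = 14.05 L/h
At steady state, dose per interval replaces the amount cleared in that interval: F·S·D/τ = CL·Css.
D = CL × Css × τ / F / S = 14.05 × 22 × 8 / 0.9 / 0.82 = 3351 mg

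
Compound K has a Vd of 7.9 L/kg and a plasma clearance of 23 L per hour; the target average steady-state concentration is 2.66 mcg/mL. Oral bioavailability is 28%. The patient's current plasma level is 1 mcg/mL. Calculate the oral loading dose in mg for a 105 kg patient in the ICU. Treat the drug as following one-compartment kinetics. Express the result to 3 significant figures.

Vd(total) = 105 kg × 7.9 L/kg = 829.5 L
Concentration deficit ΔC = 2.66 − 1 = 1.660 mg/L
LD = Vd × ΔC / F = 829.5 × 1.660 / 0.28 = 4918 mg

4920 mg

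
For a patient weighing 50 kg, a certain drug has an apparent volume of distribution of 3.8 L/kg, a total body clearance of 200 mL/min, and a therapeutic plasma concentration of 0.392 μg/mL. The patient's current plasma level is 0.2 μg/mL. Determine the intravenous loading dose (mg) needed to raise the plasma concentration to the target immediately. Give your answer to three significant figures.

Vd(total) = 50 kg × 3.8 L/kg = 190.0 L
Concentration deficit ΔC = 0.392 − 0.2 = 0.1920 mg/L
LD = Vd × ΔC = 190.0 × 0.1920 = 36.48 mg

36.5 mg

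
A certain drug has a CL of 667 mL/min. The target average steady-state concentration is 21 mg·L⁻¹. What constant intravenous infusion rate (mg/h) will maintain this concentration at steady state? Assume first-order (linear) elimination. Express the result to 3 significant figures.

CL = 667 mL/min = 667 × 0.06 = 40.02 L/h
R₀ = 40.02 × 21 = 840.4 mg/h

840 mg/h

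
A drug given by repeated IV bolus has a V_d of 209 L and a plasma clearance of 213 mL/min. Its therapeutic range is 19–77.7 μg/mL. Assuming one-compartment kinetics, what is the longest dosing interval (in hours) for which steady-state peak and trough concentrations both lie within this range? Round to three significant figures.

Convert clearance: 213 mL/min × 60 min/h ÷ 1000 mL/L = 12.78 L/h
k = CL / Vd = 12.78 / 209.0 = 0.06115 h⁻¹
Between IV bolus doses, concentration decays as C = C₀·e^(−kτ), so C_peak/C_trough = e^(kτ).
τ_max = ln(C_peak/C_trough) / k = ln(77.7/19) / 0.06115 = 1.408 / 0.06115 = 23.03 h

23.0 h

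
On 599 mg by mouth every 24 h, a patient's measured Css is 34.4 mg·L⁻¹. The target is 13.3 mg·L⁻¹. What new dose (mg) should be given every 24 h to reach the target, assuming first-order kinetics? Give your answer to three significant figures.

With linear kinetics, Css is proportional to dose rate (D/τ) at fixed clearance.
D₂ = D₁ × (Css,target / Css,current) = 599 × 13.3/34.4 = 231.6 mg

232 mg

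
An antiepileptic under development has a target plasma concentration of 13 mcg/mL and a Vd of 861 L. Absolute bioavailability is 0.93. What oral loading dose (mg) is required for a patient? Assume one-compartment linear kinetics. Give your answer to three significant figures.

12000 mg

The loading dose fills Vd to the target concentration.
LD = Vd × C / F = 861.0 × 13.00 / 0.93 = 12040 mg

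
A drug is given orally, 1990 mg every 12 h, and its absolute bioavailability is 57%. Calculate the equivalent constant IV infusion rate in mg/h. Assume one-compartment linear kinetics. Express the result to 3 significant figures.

94.5 mg/h

Equivalent systemic input: infusion rate = F·D/τ.
Rate = 0.57 × 1990 / 12 = 94.53 mg/h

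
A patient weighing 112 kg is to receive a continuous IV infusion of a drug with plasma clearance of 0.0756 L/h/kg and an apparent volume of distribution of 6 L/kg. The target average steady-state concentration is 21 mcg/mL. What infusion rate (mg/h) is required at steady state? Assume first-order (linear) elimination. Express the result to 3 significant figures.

178 mg/h

CL = 0.0756 L/h/kg × 112 kg = 8.467 L/h
Vd does not affect the maintenance rate; only clearance governs steady-state input.
Rate = CL × Css = 8.467 × 21 = 177.8 mg/h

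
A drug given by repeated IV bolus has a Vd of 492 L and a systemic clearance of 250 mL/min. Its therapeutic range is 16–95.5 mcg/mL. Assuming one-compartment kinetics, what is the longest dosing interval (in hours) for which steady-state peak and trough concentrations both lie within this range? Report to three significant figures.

58.6 h

CL = 250 mL/min × 60/1000 = 15.00 L/h
k = CL / Vd = 15.00 / 492.0 = 0.03049 h⁻¹
Between IV bolus doses, concentration decays as C = C₀·e^(−kτ), so C_peak/C_trough = e^(kτ).
τ_max = ln(C_peak/C_trough) / k = ln(95.5/16) / 0.03049 = 1.787 / 0.03049 = 58.61 h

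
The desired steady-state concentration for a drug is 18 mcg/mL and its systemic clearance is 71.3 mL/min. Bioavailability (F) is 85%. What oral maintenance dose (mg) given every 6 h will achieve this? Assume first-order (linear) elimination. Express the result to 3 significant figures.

CL = 71.3 mL/min = 71.3 × 0.06 = 4.278 L/h
D = CL × Css × τ / F = 4.278 × 18 × 6 / 0.85 = 543.6 mg

544 mg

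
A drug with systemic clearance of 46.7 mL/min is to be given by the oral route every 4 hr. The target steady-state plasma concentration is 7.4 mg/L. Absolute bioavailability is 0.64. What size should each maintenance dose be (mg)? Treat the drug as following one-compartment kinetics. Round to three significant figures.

130 mg

CL = 46.7 mL/min × 60/1000 = 2.802 L/h
At steady state, dose per interval replaces the amount cleared in that interval: F·D/τ = CL·Css.
D = CL × Css × τ / F = 2.802 × 7.4 × 4 / 0.64 = 129.6 mg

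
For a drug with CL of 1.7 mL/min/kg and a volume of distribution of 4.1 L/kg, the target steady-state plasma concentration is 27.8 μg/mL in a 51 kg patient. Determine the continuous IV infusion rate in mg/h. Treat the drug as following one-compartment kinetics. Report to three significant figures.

145 mg/h

CL = 1.7 mL/min/kg × 51 kg = 86.70 mL/min = 86.70 × 60/1000 = 5.202 L/h
Infusion rate = CL · Css = 5.202 L/h × 27.8 mg/L = 144.6 mg/h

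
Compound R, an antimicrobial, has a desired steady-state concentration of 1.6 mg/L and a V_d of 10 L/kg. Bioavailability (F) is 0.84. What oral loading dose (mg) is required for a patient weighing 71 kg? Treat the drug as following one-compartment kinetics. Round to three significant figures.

Total Vd = 10 × 71 = 710.0 L
LD = Vd × C / F = 710.0 × 1.600 / 0.84 = 1352 mg

1350 mg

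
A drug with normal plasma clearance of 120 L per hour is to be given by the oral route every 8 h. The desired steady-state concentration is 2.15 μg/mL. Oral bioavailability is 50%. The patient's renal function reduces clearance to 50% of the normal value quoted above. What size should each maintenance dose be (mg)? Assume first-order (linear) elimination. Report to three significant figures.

2060 mg

Patient clearance = 0.5 × 120.0 = 60.00 L/h
D = CL × Css × τ / F = 60.00 × 2.15 × 8 / 0.5 = 2064 mg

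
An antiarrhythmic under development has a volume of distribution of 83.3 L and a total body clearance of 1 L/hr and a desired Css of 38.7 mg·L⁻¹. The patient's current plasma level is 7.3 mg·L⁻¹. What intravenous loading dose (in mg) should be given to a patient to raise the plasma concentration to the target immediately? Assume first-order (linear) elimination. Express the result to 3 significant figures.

Concentration deficit ΔC = 38.7 − 7.3 = 31.40 mg/L
LD = Vd × ΔC = 83.30 × 31.40 = 2616 mg

2620 mg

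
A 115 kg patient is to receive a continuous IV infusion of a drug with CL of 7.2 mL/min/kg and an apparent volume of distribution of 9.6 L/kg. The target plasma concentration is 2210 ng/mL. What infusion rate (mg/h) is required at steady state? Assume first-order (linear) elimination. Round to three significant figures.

110 mg/h

CL = 7.2 mL/min/kg × 115 kg = 828.0 mL/min = 828.0 × 60/1000 = 49.68 L/h
C = 2210 ng/mL = 2.210 mg/L
Rate = CL × Css = 49.68 × 2.21 = 109.8 mg/h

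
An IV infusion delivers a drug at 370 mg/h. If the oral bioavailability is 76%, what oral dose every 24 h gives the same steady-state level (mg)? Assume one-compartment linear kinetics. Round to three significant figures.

11700 mg

To maintain the same Css, the systemic dosing rate must be unchanged: F·D/τ = infusion rate.
D = rate × τ / F = 370 × 24 / 0.76 = 11680 mg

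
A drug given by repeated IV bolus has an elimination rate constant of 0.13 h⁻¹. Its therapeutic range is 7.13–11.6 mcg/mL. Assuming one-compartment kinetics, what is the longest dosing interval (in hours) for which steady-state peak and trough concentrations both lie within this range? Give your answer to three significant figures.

Between IV bolus doses, concentration decays as C = C₀·e^(−kτ), so C_peak/C_trough = e^(kτ).
τ_max = ln(C_peak/C_trough) / k = ln(11.6/7.13) / 0.1300 = 0.4867 / 0.1300 = 3.744 h

3.74 h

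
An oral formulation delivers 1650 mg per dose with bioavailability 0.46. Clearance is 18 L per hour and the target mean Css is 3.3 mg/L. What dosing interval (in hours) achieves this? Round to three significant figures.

F·D/τ = CL·Css → τ = F·D / (CL·Css).
τ = 0.46 × 1650 / (18 × 3.3) = 12.78 h

12.8 h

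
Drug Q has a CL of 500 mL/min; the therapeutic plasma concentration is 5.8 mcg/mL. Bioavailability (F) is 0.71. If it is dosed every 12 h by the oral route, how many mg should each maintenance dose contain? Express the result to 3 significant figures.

2940 mg

CL = 500 mL/min × 60/1000 = 30.00 L/h
D = CL × Css × τ / F = 30.00 × 5.8 × 12 / 0.71 = 2941 mg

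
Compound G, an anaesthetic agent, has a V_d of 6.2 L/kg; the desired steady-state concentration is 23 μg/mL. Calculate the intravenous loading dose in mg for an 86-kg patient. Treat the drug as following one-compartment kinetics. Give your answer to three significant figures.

Vd = 6.2 L/kg × 86 kg = 533.2 L
LD = Vd × C = 533.2 × 23.00 = 12260 mg

12300 mg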